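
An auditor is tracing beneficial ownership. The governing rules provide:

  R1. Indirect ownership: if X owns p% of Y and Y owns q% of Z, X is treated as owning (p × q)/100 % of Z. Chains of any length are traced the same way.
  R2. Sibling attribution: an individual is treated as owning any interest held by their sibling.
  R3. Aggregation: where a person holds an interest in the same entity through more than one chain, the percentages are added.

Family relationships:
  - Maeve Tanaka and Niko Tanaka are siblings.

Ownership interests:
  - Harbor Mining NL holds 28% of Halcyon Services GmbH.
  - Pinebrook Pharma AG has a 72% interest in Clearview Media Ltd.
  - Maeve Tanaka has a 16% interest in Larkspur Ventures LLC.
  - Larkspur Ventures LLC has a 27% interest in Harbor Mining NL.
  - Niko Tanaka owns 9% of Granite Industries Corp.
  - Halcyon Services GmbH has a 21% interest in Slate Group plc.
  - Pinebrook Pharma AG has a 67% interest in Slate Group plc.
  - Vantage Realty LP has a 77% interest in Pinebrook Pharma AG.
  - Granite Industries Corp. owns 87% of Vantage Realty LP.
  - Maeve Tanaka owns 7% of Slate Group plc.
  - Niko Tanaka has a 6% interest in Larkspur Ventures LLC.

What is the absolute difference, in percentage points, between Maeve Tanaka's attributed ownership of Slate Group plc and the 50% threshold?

38.611231

By sibling attribution (R2), Maeve Tanaka is treated as also owning Niko Tanaka's interest in Larkspur Ventures LLC, giving 16% + 6% = 22%.
By sibling attribution (R2), Maeve Tanaka is treated as owning Niko Tanaka's 9% interest in Granite Industries Corp.
Chain via Larkspur Ventures LLC → Harbor Mining NL → Halcyon Services GmbH (R1): 22% × 27% × 28% × 21% = 0.349272% of Slate Group plc.
Direct interest in Slate Group plc: 7%.
Chain via Granite Industries Corp. → Vantage Realty LP → Pinebrook Pharma AG (R1): 9% × 87% × 77% × 67% = 4.039497% of Slate Group plc.
Aggregating (R3): 0.349272% + 7% + 4.039497% = 11.388769%.
11.388769% falls short of the 50% threshold by 38.611231 percentage points.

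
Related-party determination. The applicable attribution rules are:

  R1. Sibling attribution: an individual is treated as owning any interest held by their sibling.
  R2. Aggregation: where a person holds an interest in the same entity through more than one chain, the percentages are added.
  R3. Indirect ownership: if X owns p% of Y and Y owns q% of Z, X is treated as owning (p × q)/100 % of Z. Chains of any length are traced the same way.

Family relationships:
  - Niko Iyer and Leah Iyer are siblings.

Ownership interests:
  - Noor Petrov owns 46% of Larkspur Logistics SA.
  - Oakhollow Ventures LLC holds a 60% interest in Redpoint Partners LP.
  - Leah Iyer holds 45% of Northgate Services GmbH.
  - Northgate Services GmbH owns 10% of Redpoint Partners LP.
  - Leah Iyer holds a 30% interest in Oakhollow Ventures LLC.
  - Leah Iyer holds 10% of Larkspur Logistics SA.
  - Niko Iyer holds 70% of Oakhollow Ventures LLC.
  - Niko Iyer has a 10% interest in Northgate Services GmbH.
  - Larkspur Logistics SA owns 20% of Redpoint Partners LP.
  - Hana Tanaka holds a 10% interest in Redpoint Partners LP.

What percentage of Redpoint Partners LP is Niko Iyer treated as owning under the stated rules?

67.5%

By sibling attribution (R1), Niko Iyer is treated as also owning Leah Iyer's interest in Oakhollow Ventures LLC, giving 70% + 30% = 100%.
By sibling attribution (R1), Niko Iyer is treated as also owning Leah Iyer's interest in Northgate Services GmbH, giving 10% + 45% = 55%.
By sibling attribution (R1), Niko Iyer is treated as owning Leah Iyer's 10% interest in Larkspur Logistics SA.
Chain via Oakhollow Ventures LLC (R3): 100% × 60% = 60% of Redpoint Partners LP.
Chain via Northgate Services GmbH (R3): 55% × 10% = 5.5% of Redpoint Partners LP.
Chain via Larkspur Logistics SA (R3): 10% × 20% = 2% of Redpoint Partners LP.
Aggregating (R2): 60% + 5.5% + 2% = 67.5%.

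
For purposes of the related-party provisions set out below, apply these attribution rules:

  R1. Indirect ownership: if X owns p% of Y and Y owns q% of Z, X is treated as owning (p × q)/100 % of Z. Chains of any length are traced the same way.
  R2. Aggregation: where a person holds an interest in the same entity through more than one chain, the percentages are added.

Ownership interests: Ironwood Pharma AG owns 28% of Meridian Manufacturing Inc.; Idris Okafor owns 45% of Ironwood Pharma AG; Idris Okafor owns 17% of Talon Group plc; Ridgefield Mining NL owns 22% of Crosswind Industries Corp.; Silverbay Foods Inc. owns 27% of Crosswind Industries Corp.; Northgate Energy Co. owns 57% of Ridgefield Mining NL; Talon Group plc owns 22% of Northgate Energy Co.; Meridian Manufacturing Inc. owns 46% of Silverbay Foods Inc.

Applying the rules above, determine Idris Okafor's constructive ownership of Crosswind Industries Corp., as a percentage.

Chain via Talon Group plc → Northgate Energy Co. → Ridgefield Mining NL (R1): 17% × 22% × 57% × 22% = 0.468996% of Crosswind Industries Corp.
Chain via Ironwood Pharma AG → Meridian Manufacturing Inc. → Silverbay Foods Inc. (R1): 45% × 28% × 46% × 27% = 1.56492% of Crosswind Industries Corp.
Aggregating (R2): 0.468996% + 1.56492% = 2.033916%.

2.033916%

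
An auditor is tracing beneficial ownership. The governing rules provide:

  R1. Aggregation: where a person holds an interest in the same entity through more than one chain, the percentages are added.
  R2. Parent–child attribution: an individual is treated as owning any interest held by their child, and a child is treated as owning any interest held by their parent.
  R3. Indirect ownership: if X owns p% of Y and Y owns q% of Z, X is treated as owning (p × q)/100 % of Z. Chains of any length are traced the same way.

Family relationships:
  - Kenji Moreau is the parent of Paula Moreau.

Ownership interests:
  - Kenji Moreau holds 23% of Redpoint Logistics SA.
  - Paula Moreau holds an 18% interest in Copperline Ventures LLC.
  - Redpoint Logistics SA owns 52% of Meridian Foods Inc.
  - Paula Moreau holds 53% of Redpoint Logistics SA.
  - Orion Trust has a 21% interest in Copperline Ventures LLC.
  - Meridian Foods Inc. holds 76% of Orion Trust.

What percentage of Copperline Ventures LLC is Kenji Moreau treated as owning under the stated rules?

24.307392%

By parent–child attribution (R2), Kenji Moreau is treated as also owning Paula Moreau's interest in Redpoint Logistics SA, giving 23% + 53% = 76%.
By parent–child attribution (R2), Kenji Moreau is treated as owning Paula Moreau's 18% interest in Copperline Ventures LLC.
Chain via Redpoint Logistics SA → Meridian Foods Inc. → Orion Trust (R3): 76% × 52% × 76% × 21% = 6.307392% of Copperline Ventures LLC.
Direct interest in Copperline Ventures LLC: 18%.
Aggregating (R1): 6.307392% + 18% = 24.307392%.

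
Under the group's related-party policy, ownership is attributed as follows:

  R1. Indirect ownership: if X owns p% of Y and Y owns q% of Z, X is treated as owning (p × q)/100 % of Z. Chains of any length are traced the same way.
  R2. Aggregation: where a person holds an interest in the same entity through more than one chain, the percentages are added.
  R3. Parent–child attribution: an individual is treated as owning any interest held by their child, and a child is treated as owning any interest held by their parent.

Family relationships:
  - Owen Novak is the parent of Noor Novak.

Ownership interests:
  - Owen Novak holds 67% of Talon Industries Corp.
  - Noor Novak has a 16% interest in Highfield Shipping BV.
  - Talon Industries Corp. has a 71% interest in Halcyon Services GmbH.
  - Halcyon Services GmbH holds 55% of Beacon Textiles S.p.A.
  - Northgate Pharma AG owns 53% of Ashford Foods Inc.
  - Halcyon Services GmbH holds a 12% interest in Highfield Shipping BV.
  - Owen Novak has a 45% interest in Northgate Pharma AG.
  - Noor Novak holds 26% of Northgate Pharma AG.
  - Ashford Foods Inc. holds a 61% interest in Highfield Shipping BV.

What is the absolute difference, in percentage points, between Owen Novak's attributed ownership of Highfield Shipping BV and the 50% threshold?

By parent–child attribution (R3), Owen Novak is treated as also owning Noor Novak's interest in Northgate Pharma AG, giving 45% + 26% = 71%.
By parent–child attribution (R3), Owen Novak is treated as owning Noor Novak's 16% interest in Highfield Shipping BV.
Chain via Northgate Pharma AG → Ashford Foods Inc. (R1): 71% × 53% × 61% = 22.9543% of Highfield Shipping BV.
Chain via Talon Industries Corp. → Halcyon Services GmbH (R1): 67% × 71% × 12% = 5.7084% of Highfield Shipping BV.
Direct interest in Highfield Shipping BV: 16%.
Aggregating (R2): 22.9543% + 5.7084% + 16% = 44.6627%.
44.6627% falls short of the 50% threshold by 5.3373 percentage points.

5.3373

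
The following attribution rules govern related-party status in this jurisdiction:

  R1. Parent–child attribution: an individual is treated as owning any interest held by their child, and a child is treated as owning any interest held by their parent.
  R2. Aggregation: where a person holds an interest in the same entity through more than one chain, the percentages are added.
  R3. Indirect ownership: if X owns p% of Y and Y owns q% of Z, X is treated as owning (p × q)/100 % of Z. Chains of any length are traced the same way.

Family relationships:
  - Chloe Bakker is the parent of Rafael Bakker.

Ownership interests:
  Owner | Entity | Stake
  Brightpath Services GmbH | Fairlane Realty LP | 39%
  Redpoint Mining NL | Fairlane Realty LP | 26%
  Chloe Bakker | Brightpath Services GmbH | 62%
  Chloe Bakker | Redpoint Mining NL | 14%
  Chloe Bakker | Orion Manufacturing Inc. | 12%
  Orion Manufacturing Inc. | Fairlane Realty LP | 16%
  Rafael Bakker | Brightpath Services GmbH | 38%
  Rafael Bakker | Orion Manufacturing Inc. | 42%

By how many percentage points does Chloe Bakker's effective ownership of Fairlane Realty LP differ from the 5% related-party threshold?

46.28

By parent–child attribution (R1), Chloe Bakker is treated as also owning Rafael Bakker's interest in Brightpath Services GmbH, giving 62% + 38% = 100%.
By parent–child attribution (R1), Chloe Bakker is treated as also owning Rafael Bakker's interest in Orion Manufacturing Inc, giving 12% + 42% = 54%.
Chain via Redpoint Mining NL (R3): 14% × 26% = 3.64% of Fairlane Realty LP.
Chain via Brightpath Services GmbH (R3): 100% × 39% = 39% of Fairlane Realty LP.
Chain via Orion Manufacturing Inc. (R3): 54% × 16% = 8.64% of Fairlane Realty LP.
Aggregating (R2): 3.64% + 39% + 8.64% = 51.28%.
51.28% exceeds the 5% threshold by 46.28 percentage points.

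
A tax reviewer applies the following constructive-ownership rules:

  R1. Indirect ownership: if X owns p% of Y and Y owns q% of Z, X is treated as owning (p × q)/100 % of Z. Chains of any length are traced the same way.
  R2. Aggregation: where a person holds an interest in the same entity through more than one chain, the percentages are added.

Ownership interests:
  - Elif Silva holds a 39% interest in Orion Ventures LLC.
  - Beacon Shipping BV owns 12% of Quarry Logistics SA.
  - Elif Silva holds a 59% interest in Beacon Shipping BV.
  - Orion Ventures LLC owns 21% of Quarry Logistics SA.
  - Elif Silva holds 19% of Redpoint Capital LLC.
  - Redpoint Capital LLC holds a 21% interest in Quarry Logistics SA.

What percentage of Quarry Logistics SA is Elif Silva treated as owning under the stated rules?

19.26%

Chain via Orion Ventures LLC (R1): 39% × 21% = 8.19% of Quarry Logistics SA.
Chain via Beacon Shipping BV (R1): 59% × 12% = 7.08% of Quarry Logistics SA.
Chain via Redpoint Capital LLC (R1): 19% × 21% = 3.99% of Quarry Logistics SA.
Aggregating (R2): 8.19% + 7.08% + 3.99% = 19.26%.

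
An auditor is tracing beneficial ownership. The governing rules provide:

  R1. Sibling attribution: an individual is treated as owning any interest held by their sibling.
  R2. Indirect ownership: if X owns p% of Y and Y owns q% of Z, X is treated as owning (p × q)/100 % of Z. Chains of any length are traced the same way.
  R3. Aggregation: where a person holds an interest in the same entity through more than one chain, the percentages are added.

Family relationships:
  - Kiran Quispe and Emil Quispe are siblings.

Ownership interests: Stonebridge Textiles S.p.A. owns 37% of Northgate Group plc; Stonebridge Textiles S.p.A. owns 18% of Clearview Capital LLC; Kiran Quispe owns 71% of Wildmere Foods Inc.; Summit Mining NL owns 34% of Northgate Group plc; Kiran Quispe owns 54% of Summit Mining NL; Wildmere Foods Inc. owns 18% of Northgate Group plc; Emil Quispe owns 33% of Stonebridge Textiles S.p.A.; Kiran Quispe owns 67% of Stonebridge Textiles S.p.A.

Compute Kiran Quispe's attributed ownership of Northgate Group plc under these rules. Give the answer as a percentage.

By sibling attribution (R1), Kiran Quispe is treated as also owning Emil Quispe's interest in Stonebridge Textiles S.p.A, giving 67% + 33% = 100%.
Chain via Stonebridge Textiles S.p.A. (R2): 100% × 37% = 37% of Northgate Group plc.
Chain via Summit Mining NL (R2): 54% × 34% = 18.36% of Northgate Group plc.
Chain via Wildmere Foods Inc. (R2): 71% × 18% = 12.78% of Northgate Group plc.
Aggregating (R3): 37% + 18.36% + 12.78% = 68.14%.

68.14%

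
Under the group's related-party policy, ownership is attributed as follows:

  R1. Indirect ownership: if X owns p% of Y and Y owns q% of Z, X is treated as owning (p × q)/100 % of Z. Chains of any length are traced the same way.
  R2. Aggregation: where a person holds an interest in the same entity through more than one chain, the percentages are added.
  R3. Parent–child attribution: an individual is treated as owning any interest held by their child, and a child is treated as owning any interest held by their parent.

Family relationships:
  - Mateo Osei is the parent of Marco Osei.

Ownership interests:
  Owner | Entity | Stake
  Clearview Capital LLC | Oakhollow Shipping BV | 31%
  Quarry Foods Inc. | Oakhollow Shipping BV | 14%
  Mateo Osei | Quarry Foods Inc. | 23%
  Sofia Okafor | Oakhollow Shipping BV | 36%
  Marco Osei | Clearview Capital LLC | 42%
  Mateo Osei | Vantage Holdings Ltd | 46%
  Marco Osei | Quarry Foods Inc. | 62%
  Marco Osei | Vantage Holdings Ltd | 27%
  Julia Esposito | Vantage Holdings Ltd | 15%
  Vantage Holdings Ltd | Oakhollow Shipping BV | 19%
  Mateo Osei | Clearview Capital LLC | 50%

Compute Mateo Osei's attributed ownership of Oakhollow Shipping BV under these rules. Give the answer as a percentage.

54.29%

By parent–child attribution (R3), Mateo Osei is treated as also owning Marco Osei's interest in Quarry Foods Inc, giving 23% + 62% = 85%.
By parent–child attribution (R3), Mateo Osei is treated as also owning Marco Osei's interest in Clearview Capital LLC, giving 50% + 42% = 92%.
By parent–child attribution (R3), Mateo Osei is treated as also owning Marco Osei's interest in Vantage Holdings Ltd, giving 46% + 27% = 73%.
Chain via Quarry Foods Inc. (R1): 85% × 14% = 11.9% of Oakhollow Shipping BV.
Chain via Clearview Capital LLC (R1): 92% × 31% = 28.52% of Oakhollow Shipping BV.
Chain via Vantage Holdings Ltd (R1): 73% × 19% = 13.87% of Oakhollow Shipping BV.
Aggregating (R2): 11.9% + 28.52% + 13.87% = 54.29%.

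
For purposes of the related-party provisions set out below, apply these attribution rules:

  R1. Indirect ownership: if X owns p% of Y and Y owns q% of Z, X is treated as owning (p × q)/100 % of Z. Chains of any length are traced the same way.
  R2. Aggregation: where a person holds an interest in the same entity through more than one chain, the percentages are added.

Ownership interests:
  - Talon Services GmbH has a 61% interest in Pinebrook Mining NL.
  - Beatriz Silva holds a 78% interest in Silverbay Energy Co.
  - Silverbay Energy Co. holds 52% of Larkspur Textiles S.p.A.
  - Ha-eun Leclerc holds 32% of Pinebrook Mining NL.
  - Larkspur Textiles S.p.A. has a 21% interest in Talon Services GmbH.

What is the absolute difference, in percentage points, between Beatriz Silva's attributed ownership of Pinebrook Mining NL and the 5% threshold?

Chain via Silverbay Energy Co. → Larkspur Textiles S.p.A. → Talon Services GmbH (R1): 78% × 52% × 21% × 61% = 5.195736% of Pinebrook Mining NL.
5.195736% exceeds the 5% threshold by 0.195736 percentage points.

0.195736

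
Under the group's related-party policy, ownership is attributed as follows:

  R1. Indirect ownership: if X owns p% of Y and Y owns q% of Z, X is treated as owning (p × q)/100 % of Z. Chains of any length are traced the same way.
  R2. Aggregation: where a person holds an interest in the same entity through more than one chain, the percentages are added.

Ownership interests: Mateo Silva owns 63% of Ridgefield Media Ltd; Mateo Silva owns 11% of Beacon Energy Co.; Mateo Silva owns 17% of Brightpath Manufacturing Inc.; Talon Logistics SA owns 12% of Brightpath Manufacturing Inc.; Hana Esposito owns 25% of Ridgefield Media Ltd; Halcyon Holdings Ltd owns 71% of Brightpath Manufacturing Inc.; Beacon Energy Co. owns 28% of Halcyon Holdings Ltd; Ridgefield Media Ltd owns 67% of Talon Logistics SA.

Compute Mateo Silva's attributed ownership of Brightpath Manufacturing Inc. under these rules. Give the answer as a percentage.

Chain via Beacon Energy Co. → Halcyon Holdings Ltd (R1): 11% × 28% × 71% = 2.1868% of Brightpath Manufacturing Inc.
Chain via Ridgefield Media Ltd → Talon Logistics SA (R1): 63% × 67% × 12% = 5.0652% of Brightpath Manufacturing Inc.
Direct interest in Brightpath Manufacturing Inc: 17%.
Aggregating (R2): 2.1868% + 5.0652% + 17% = 24.252%.

24.252%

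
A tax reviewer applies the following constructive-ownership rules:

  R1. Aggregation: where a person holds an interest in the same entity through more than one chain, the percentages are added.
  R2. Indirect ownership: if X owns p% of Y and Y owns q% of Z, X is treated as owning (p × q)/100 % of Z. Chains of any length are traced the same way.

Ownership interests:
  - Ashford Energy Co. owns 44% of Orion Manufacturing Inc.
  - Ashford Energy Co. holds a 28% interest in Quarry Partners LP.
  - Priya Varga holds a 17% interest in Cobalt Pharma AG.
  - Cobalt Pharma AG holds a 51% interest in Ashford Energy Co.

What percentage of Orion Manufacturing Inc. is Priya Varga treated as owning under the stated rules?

3.8148%

Chain via Cobalt Pharma AG → Ashford Energy Co. (R2): 17% × 51% × 44% = 3.8148% of Orion Manufacturing Inc.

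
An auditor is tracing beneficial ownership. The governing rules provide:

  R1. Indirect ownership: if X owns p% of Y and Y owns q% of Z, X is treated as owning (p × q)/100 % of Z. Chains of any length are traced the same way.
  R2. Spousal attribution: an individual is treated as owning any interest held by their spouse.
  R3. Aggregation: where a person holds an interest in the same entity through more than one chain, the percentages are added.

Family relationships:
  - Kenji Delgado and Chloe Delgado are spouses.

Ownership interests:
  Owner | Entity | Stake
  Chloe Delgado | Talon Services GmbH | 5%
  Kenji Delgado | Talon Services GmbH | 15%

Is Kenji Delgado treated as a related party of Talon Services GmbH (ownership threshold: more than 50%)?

By spousal attribution (R2), Kenji Delgado is treated as also owning Chloe Delgado's interest in Talon Services GmbH, giving 15% + 5% = 20%.
Direct interest in Talon Services GmbH: 20%.
20% does not exceed the 50% threshold, so Kenji is not a related party to Talon Services GmbH.

No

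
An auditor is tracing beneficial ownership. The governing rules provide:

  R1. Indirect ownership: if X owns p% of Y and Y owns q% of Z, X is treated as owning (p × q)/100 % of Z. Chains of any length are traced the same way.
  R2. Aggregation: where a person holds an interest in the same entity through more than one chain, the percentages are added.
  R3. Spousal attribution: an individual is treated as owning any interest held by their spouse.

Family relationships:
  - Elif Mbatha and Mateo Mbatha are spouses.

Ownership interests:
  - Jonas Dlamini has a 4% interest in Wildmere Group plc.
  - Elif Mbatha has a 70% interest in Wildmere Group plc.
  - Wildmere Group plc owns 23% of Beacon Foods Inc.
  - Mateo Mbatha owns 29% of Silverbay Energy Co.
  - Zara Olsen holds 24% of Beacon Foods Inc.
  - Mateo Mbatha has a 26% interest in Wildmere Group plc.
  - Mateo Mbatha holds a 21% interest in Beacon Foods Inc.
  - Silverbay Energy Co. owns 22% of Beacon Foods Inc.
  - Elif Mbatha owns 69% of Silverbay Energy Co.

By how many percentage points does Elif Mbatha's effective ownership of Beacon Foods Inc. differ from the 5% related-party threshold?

By spousal attribution (R3), Elif Mbatha is treated as also owning Mateo Mbatha's interest in Silverbay Energy Co, giving 69% + 29% = 98%.
By spousal attribution (R3), Elif Mbatha is treated as also owning Mateo Mbatha's interest in Wildmere Group plc, giving 70% + 26% = 96%.
By spousal attribution (R3), Elif Mbatha is treated as owning Mateo Mbatha's 21% interest in Beacon Foods Inc.
Chain via Silverbay Energy Co. (R1): 98% × 22% = 21.56% of Beacon Foods Inc.
Chain via Wildmere Group plc (R1): 96% × 23% = 22.08% of Beacon Foods Inc.
Direct interest in Beacon Foods Inc: 21%.
Aggregating (R2): 21.56% + 22.08% + 21% = 64.64%.
64.64% exceeds the 5% threshold by 59.64 percentage points.

59.64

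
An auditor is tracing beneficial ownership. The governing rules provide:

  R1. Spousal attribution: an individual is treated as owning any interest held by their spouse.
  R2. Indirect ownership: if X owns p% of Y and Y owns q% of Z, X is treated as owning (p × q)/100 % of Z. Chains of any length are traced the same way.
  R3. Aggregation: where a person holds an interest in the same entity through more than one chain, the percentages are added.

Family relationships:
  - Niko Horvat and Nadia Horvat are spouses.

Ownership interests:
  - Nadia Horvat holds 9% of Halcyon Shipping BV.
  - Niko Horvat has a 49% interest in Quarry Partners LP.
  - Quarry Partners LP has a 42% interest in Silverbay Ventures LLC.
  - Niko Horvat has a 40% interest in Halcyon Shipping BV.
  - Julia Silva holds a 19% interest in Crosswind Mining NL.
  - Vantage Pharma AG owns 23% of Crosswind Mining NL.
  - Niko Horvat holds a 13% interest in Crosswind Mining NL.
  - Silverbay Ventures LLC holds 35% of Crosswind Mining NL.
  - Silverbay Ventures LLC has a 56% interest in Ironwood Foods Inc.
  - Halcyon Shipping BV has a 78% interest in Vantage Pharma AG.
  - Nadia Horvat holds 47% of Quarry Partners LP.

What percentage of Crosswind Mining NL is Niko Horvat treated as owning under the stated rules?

35.9026%

By spousal attribution (R1), Niko Horvat is treated as also owning Nadia Horvat's interest in Quarry Partners LP, giving 49% + 47% = 96%.
By spousal attribution (R1), Niko Horvat is treated as also owning Nadia Horvat's interest in Halcyon Shipping BV, giving 40% + 9% = 49%.
Chain via Quarry Partners LP → Silverbay Ventures LLC (R2): 96% × 42% × 35% = 14.112% of Crosswind Mining NL.
Chain via Halcyon Shipping BV → Vantage Pharma AG (R2): 49% × 78% × 23% = 8.7906% of Crosswind Mining NL.
Direct interest in Crosswind Mining NL: 13%.
Aggregating (R3): 14.112% + 8.7906% + 13% = 35.9026%.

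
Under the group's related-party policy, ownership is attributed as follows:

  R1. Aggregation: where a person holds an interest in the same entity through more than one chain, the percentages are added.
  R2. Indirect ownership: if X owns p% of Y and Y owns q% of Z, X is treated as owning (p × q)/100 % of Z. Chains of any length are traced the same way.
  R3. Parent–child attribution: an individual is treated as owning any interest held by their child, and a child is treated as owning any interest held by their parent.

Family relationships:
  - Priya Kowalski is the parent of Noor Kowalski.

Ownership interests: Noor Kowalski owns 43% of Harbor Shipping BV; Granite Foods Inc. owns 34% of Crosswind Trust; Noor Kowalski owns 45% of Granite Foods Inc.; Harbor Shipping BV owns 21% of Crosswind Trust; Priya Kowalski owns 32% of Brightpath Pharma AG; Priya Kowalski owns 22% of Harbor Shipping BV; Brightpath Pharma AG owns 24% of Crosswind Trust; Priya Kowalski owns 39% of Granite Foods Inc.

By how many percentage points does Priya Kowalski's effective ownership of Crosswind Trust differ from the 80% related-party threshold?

30.11

By parent–child attribution (R3), Priya Kowalski is treated as also owning Noor Kowalski's interest in Granite Foods Inc, giving 39% + 45% = 84%.
By parent–child attribution (R3), Priya Kowalski is treated as also owning Noor Kowalski's interest in Harbor Shipping BV, giving 22% + 43% = 65%.
Chain via Brightpath Pharma AG (R2): 32% × 24% = 7.68% of Crosswind Trust.
Chain via Granite Foods Inc. (R2): 84% × 34% = 28.56% of Crosswind Trust.
Chain via Harbor Shipping BV (R2): 65% × 21% = 13.65% of Crosswind Trust.
Aggregating (R1): 7.68% + 28.56% + 13.65% = 49.89%.
49.89% falls short of the 80% threshold by 30.11 percentage points.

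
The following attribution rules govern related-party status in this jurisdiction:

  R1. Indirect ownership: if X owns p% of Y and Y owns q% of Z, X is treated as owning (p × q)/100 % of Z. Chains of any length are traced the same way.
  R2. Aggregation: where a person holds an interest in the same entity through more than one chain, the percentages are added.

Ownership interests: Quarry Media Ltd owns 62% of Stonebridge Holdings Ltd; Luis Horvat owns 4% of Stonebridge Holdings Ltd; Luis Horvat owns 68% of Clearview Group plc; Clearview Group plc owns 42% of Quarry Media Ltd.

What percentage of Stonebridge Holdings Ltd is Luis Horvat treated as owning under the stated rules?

21.7072%

Chain via Clearview Group plc → Quarry Media Ltd (R1): 68% × 42% × 62% = 17.7072% of Stonebridge Holdings Ltd.
Direct interest in Stonebridge Holdings Ltd: 4%.
Aggregating (R2): 17.7072% + 4% = 21.7072%.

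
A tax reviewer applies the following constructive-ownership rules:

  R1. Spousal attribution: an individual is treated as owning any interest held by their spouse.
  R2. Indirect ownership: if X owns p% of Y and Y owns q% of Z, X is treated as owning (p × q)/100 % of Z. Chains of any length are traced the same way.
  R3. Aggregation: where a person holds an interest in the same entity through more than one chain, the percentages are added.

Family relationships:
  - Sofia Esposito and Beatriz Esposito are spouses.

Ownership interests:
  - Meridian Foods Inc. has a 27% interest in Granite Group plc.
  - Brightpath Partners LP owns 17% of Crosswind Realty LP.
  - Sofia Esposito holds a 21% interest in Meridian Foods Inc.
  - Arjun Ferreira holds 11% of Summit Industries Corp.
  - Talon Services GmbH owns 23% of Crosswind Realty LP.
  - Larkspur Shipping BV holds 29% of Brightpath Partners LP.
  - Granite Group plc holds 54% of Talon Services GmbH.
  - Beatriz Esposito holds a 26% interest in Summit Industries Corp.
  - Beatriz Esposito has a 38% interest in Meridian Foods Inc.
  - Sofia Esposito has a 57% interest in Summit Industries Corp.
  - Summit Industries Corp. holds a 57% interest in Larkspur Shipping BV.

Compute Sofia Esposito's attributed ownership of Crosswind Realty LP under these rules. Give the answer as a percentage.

4.310889%

By spousal attribution (R1), Sofia Esposito is treated as also owning Beatriz Esposito's interest in Meridian Foods Inc, giving 21% + 38% = 59%.
By spousal attribution (R1), Sofia Esposito is treated as also owning Beatriz Esposito's interest in Summit Industries Corp, giving 57% + 26% = 83%.
Chain via Meridian Foods Inc. → Granite Group plc → Talon Services GmbH (R2): 59% × 27% × 54% × 23% = 1.978506% of Crosswind Realty LP.
Chain via Summit Industries Corp. → Larkspur Shipping BV → Brightpath Partners LP (R2): 83% × 57% × 29% × 17% = 2.332383% of Crosswind Realty LP.
Aggregating (R3): 1.978506% + 2.332383% = 4.310889%.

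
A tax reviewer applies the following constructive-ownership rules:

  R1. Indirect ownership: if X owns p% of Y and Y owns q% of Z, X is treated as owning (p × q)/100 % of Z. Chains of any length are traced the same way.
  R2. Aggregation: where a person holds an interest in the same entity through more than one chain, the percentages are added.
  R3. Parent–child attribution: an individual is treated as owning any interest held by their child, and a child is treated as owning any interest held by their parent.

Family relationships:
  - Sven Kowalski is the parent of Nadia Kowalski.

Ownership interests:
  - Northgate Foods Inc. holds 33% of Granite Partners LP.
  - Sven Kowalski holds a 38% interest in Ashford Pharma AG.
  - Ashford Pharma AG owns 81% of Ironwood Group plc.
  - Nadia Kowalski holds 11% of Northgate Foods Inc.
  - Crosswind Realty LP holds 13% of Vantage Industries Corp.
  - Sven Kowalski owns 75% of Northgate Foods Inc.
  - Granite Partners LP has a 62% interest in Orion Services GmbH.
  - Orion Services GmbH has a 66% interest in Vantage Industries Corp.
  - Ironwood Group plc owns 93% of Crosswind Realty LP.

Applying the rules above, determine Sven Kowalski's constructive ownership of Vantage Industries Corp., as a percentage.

15.334398%

By parent–child attribution (R3), Sven Kowalski is treated as also owning Nadia Kowalski's interest in Northgate Foods Inc, giving 75% + 11% = 86%.
Chain via Northgate Foods Inc. → Granite Partners LP → Orion Services GmbH (R1): 86% × 33% × 62% × 66% = 11.613096% of Vantage Industries Corp.
Chain via Ashford Pharma AG → Ironwood Group plc → Crosswind Realty LP (R1): 38% × 81% × 93% × 13% = 3.721302% of Vantage Industries Corp.
Aggregating (R2): 11.613096% + 3.721302% = 15.334398%.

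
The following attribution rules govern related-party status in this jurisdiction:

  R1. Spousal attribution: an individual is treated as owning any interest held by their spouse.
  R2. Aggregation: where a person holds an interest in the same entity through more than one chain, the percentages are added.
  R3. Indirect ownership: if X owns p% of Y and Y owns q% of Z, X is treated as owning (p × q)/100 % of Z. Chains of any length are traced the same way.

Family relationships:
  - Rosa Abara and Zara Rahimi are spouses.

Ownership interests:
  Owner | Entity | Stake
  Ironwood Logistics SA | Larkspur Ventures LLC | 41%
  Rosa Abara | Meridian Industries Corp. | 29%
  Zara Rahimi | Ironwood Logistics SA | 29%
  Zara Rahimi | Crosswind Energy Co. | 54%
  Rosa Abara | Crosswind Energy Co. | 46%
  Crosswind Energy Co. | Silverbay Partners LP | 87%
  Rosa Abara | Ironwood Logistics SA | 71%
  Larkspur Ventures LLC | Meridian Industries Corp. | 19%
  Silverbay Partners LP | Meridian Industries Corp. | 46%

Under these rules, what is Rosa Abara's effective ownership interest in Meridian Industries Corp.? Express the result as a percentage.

By spousal attribution (R1), Rosa Abara is treated as also owning Zara Rahimi's interest in Ironwood Logistics SA, giving 71% + 29% = 100%.
By spousal attribution (R1), Rosa Abara is treated as also owning Zara Rahimi's interest in Crosswind Energy Co, giving 46% + 54% = 100%.
Chain via Ironwood Logistics SA → Larkspur Ventures LLC (R3): 100% × 41% × 19% = 7.79% of Meridian Industries Corp.
Chain via Crosswind Energy Co. → Silverbay Partners LP (R3): 100% × 87% × 46% = 40.02% of Meridian Industries Corp.
Direct interest in Meridian Industries Corp: 29%.
Aggregating (R2): 7.79% + 40.02% + 29% = 76.81%.

76.81%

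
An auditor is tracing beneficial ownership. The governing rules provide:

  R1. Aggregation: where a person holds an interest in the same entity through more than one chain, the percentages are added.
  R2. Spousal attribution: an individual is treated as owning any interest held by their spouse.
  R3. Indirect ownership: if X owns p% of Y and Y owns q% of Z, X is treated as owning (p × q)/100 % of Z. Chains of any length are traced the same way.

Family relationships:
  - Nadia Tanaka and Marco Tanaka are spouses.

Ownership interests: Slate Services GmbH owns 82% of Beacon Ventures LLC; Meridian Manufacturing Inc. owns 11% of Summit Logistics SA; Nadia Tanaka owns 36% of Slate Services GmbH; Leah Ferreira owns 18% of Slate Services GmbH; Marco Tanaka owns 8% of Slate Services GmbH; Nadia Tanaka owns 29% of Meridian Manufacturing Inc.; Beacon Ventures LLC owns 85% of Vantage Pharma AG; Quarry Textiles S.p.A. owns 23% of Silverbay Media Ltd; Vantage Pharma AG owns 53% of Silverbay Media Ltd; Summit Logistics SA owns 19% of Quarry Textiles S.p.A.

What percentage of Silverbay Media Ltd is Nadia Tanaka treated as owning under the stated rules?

By spousal attribution (R2), Nadia Tanaka is treated as also owning Marco Tanaka's interest in Slate Services GmbH, giving 36% + 8% = 44%.
Chain via Meridian Manufacturing Inc. → Summit Logistics SA → Quarry Textiles S.p.A. (R3): 29% × 11% × 19% × 23% = 0.139403% of Silverbay Media Ltd.
Chain via Slate Services GmbH → Beacon Ventures LLC → Vantage Pharma AG (R3): 44% × 82% × 85% × 53% = 16.25404% of Silverbay Media Ltd.
Aggregating (R1): 0.139403% + 16.25404% = 16.393443%.

16.393443%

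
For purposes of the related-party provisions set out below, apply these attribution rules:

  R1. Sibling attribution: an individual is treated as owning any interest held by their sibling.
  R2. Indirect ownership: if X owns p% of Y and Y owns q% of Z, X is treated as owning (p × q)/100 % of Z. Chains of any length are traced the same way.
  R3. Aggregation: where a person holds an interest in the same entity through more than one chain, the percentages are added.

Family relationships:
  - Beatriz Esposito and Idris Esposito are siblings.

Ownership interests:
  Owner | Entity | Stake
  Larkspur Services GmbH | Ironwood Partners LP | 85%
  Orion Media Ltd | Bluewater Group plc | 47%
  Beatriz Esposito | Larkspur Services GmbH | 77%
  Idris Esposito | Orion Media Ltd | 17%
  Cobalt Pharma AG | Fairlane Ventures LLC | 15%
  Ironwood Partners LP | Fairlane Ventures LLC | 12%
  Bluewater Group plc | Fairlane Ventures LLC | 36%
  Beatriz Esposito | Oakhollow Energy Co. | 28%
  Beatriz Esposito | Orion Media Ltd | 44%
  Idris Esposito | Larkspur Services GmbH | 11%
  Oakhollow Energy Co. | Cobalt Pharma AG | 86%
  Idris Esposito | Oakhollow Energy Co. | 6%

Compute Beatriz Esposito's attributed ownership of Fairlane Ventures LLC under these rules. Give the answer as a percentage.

23.6832%

By sibling attribution (R1), Beatriz Esposito is treated as also owning Idris Esposito's interest in Oakhollow Energy Co, giving 28% + 6% = 34%.
By sibling attribution (R1), Beatriz Esposito is treated as also owning Idris Esposito's interest in Orion Media Ltd, giving 44% + 17% = 61%.
By sibling attribution (R1), Beatriz Esposito is treated as also owning Idris Esposito's interest in Larkspur Services GmbH, giving 77% + 11% = 88%.
Chain via Oakhollow Energy Co. → Cobalt Pharma AG (R2): 34% × 86% × 15% = 4.386% of Fairlane Ventures LLC.
Chain via Orion Media Ltd → Bluewater Group plc (R2): 61% × 47% × 36% = 10.3212% of Fairlane Ventures LLC.
Chain via Larkspur Services GmbH → Ironwood Partners LP (R2): 88% × 85% × 12% = 8.976% of Fairlane Ventures LLC.
Aggregating (R3): 4.386% + 10.3212% + 8.976% = 23.6832%.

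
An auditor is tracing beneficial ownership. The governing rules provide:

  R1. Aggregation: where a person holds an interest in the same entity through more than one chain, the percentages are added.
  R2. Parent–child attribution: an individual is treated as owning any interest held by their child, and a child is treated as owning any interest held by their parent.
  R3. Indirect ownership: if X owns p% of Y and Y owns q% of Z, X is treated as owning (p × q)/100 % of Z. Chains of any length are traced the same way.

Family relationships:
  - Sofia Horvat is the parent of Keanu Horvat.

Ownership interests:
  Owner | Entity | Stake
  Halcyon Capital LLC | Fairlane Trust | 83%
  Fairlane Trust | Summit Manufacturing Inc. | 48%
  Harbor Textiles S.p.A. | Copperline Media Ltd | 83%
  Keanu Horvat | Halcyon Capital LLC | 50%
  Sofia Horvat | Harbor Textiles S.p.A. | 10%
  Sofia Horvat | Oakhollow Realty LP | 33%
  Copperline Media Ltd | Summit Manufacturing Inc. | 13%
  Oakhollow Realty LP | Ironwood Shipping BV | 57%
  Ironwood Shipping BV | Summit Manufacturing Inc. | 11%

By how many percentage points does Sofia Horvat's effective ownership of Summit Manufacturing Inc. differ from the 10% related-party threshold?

By parent–child attribution (R2), Sofia Horvat is treated as owning Keanu Horvat's 50% interest in Halcyon Capital LLC.
Chain via Harbor Textiles S.p.A. → Copperline Media Ltd (R3): 10% × 83% × 13% = 1.079% of Summit Manufacturing Inc.
Chain via Oakhollow Realty LP → Ironwood Shipping BV (R3): 33% × 57% × 11% = 2.0691% of Summit Manufacturing Inc.
Chain via Halcyon Capital LLC → Fairlane Trust (R3): 50% × 83% × 48% = 19.92% of Summit Manufacturing Inc.
Aggregating (R1): 1.079% + 2.0691% + 19.92% = 23.0681%.
23.0681% exceeds the 10% threshold by 13.0681 percentage points.

13.0681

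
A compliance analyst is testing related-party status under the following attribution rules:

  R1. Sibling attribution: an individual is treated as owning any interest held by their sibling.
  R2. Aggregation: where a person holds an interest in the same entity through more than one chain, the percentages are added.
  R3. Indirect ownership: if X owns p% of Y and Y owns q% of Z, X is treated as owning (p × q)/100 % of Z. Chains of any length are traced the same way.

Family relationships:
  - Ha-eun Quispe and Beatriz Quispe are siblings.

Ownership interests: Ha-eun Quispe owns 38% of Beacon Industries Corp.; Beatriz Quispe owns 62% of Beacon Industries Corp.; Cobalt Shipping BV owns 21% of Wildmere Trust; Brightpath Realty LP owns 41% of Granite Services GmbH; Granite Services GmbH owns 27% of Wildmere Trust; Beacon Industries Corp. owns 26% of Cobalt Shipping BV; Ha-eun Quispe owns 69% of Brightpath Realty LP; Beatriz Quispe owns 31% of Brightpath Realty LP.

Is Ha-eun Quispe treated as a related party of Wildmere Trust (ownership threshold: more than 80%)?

No

By sibling attribution (R1), Ha-eun Quispe is treated as also owning Beatriz Quispe's interest in Brightpath Realty LP, giving 69% + 31% = 100%.
By sibling attribution (R1), Ha-eun Quispe is treated as also owning Beatriz Quispe's interest in Beacon Industries Corp, giving 38% + 62% = 100%.
Chain via Brightpath Realty LP → Granite Services GmbH (R3): 100% × 41% × 27% = 11.07% of Wildmere Trust.
Chain via Beacon Industries Corp. → Cobalt Shipping BV (R3): 100% × 26% × 21% = 5.46% of Wildmere Trust.
Aggregating (R2): 11.07% + 5.46% = 16.53%.
16.53% does not exceed the 80% threshold, so Ha-eun is not a related party to Wildmere Trust.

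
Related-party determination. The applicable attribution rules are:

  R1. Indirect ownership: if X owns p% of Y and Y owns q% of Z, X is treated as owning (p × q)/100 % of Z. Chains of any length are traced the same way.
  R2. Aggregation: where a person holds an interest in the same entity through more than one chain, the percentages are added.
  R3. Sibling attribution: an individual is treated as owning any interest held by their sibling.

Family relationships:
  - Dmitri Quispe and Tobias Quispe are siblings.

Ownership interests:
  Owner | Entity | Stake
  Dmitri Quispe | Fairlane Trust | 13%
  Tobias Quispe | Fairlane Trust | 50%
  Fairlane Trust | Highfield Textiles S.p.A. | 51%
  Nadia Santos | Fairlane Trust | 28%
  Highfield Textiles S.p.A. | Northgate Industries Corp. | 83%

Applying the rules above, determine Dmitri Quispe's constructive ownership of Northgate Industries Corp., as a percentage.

26.6679%

By sibling attribution (R3), Dmitri Quispe is treated as also owning Tobias Quispe's interest in Fairlane Trust, giving 13% + 50% = 63%.
Chain via Fairlane Trust → Highfield Textiles S.p.A. (R1): 63% × 51% × 83% = 26.6679% of Northgate Industries Corp.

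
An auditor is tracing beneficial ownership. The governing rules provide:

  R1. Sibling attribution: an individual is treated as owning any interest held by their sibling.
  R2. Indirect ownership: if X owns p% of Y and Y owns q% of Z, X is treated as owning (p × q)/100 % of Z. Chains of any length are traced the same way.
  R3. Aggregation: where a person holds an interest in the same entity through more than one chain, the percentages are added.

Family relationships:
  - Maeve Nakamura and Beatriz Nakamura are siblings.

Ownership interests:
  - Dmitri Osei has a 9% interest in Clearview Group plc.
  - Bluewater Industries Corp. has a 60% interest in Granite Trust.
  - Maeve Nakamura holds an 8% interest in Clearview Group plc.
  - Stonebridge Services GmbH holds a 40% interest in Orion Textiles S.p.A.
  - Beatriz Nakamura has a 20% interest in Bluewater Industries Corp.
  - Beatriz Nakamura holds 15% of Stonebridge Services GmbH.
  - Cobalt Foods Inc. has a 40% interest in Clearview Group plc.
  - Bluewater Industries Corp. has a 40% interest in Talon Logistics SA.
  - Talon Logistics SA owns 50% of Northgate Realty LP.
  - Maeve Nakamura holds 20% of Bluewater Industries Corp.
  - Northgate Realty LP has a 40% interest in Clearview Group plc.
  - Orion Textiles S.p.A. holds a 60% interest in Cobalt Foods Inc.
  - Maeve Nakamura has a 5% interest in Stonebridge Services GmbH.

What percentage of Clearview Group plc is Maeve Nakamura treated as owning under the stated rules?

13.12%

By sibling attribution (R1), Maeve Nakamura is treated as also owning Beatriz Nakamura's interest in Stonebridge Services GmbH, giving 5% + 15% = 20%.
By sibling attribution (R1), Maeve Nakamura is treated as also owning Beatriz Nakamura's interest in Bluewater Industries Corp, giving 20% + 20% = 40%.
Chain via Stonebridge Services GmbH → Orion Textiles S.p.A. → Cobalt Foods Inc. (R2): 20% × 40% × 60% × 40% = 1.92% of Clearview Group plc.
Chain via Bluewater Industries Corp. → Talon Logistics SA → Northgate Realty LP (R2): 40% × 40% × 50% × 40% = 3.2% of Clearview Group plc.
Direct interest in Clearview Group plc: 8%.
Aggregating (R3): 1.92% + 3.2% + 8% = 13.12%.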